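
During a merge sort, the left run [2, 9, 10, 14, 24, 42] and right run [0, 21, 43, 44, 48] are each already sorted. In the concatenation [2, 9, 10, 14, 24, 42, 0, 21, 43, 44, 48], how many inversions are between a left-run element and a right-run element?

Count, for every r in R, how many entries of L exceed r:
r = 0: 2, 9, 10, 14, 24, 42 → 6
r = 21: 24, 42 → 2
r = 43: none → 0
r = 44: none → 0
r = 48: none → 0
Cross-inversions: 6 + 2 + 0 + 0 + 0 = 8

8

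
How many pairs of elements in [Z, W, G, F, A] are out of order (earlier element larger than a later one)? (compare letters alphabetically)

Count, for each position, how many later elements it exceeds:
Z: 4
W: 3
G: 2
F: 1
A: 0
Sum: 4 + 3 + 2 + 1 + 0 = 10

10 inversions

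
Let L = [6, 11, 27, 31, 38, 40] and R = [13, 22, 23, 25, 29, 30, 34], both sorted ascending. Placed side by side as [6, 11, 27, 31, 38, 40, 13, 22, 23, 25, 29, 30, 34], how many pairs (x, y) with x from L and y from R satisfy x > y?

24

Take each right-half value and tally the left-half values above it:
r = 13: 27, 31, 38, 40 → 4
r = 22: 27, 31, 38, 40 → 4
r = 23: 27, 31, 38, 40 → 4
r = 25: 27, 31, 38, 40 → 4
r = 29: 31, 38, 40 → 3
r = 30: 31, 38, 40 → 3
r = 34: 38, 40 → 2
Cross-inversions: 4 + 4 + 4 + 4 + 3 + 3 + 2 = 24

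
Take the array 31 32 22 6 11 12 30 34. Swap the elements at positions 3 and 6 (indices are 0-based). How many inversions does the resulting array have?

Positions 3 and 6 hold 6 and 30; after swapping, the array is [31, 32, 22, 30, 11, 12, 6, 34].
Sweep left to right; for each value list the smaller values that follow it:
31 → 22, 30, 11, 12, 6 → 5
32 → 22, 30, 11, 12, 6 → 5
22 → 11, 12, 6 → 3
30 → 11, 12, 6 → 3
11 → 6 → 1
12 → 6 → 1
6 → none → 0
34 → none → 0
Sum: 5 + 5 + 3 + 3 + 1 + 1 + 0 + 0 = 18

18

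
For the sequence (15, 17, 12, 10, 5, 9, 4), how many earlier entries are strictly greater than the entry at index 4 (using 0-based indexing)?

4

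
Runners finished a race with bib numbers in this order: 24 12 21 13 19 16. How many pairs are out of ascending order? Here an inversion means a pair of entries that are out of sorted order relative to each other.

9 inversions

Inversion pairs (indices are 0-based):
(0,1): 24 > 12
(0,2): 24 > 21
(0,3): 24 > 13
(0,4): 24 > 19
(0,5): 24 > 16
(2,3): 21 > 13
(2,4): 21 > 19
(2,5): 21 > 16
(4,5): 19 > 16
That's 9 pairs.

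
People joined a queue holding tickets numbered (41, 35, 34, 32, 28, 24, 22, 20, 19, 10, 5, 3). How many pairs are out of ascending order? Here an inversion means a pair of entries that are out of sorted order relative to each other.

For each element, count later entries that are smaller:
41 → 35, 34, 32, 28, 24, 22, 20, 19, 10, 5, 3 → 11
35 → 34, 32, 28, 24, 22, 20, 19, 10, 5, 3 → 10
34 → 32, 28, 24, 22, 20, 19, 10, 5, 3 → 9
32 → 28, 24, 22, 20, 19, 10, 5, 3 → 8
28 → 24, 22, 20, 19, 10, 5, 3 → 7
24 → 22, 20, 19, 10, 5, 3 → 6
22 → 20, 19, 10, 5, 3 → 5
20 → 19, 10, 5, 3 → 4
19 → 10, 5, 3 → 3
10 → 5, 3 → 2
5 → 3 → 1
3 → none → 0
Sum: 11 + 10 + 9 + 8 + 7 + 6 + 5 + 4 + 3 + 2 + 1 + 0 = 66

66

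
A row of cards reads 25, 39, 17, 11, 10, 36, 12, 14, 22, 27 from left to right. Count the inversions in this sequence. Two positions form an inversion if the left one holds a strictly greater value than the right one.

23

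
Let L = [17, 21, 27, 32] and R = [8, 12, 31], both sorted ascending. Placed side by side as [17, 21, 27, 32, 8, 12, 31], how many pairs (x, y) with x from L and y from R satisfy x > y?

9 cross-inversions

Take each right-half value and tally the left-half values above it:
r = 8: 17, 21, 27, 32 → 4
r = 12: 17, 21, 27, 32 → 4
r = 31: 32 → 1
Cross-inversions: 4 + 4 + 1 = 9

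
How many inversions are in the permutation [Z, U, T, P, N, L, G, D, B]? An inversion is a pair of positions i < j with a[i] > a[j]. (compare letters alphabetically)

36 out-of-order pairs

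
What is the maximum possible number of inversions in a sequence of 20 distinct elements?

Inversions: 190

The maximum occurs when the array is in strictly decreasing order: every one of the C(20, 2) pairs is inverted.
C(20, 2) = 20·19/2 = 190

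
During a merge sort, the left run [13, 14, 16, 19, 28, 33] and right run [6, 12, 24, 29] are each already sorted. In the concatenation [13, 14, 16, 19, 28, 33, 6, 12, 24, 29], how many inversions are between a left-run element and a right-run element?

There are 15 cross-inversions.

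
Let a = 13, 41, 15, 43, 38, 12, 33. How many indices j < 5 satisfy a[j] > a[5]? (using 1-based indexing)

2

The element at index 5 is 38.
Elements before it: 13, 41, 15, 43
Those larger than 38: 41, 43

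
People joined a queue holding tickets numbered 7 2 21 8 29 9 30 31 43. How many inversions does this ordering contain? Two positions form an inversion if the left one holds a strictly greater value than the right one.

4 inversions

For each element, count later entries that are smaller:
7 → 2 → 1
2 → none → 0
21 → 8, 9 → 2
8 → none → 0
29 → 9 → 1
9 → none → 0
30 → none → 0
31 → none → 0
43 → none → 0
Sum: 1 + 0 + 2 + 0 + 1 + 0 + 0 + 0 + 0 = 4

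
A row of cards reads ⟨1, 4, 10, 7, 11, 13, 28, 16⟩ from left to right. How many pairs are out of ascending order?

2

For each element, count later entries that are smaller:
1: 0
4: 0
10: 1
7: 0
11: 0
13: 0
28: 1
16: 0
Sum: 0 + 0 + 1 + 0 + 0 + 0 + 1 + 0 = 2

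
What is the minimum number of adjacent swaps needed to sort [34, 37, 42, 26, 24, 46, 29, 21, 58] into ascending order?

There are 18 swaps.

Each adjacent swap fixes exactly one inversion, so the minimum swap count equals the number of inversions.
Count inversions — for each element, later elements that are smaller:
34: 26, 24, 29, 21 → 4
37: 26, 24, 29, 21 → 4
42: 26, 24, 29, 21 → 4
26: 24, 21 → 2
24: 21 → 1
46: 29, 21 → 2
29: 21 → 1
21: none → 0
58: none → 0
Total inversions: 4 + 4 + 4 + 2 + 1 + 2 + 1 + 0 + 0 = 18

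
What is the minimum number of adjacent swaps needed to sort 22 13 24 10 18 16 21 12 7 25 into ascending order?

25

Each adjacent swap fixes exactly one inversion, so the minimum swap count equals the number of inversions.
Count inversions — for each element, later elements that are smaller:
22: 13, 10, 18, 16, 21, 12, 7 → 7
13: 10, 12, 7 → 3
24: 10, 18, 16, 21, 12, 7 → 6
10: 7 → 1
18: 16, 12, 7 → 3
16: 12, 7 → 2
21: 12, 7 → 2
12: 7 → 1
7: none → 0
25: none → 0
Total inversions: 7 + 3 + 6 + 1 + 3 + 2 + 2 + 1 + 0 + 0 = 25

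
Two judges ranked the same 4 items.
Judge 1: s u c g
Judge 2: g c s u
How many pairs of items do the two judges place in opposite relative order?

5 discordant pairs

Assign each item its position (1..4) in the first ordering, then rewrite the second ordering as that position sequence:
positions: s→1, u→2, c→3, g→4
second ordering as positions: [4, 3, 1, 2]
Discordant pairs = inversions in this position sequence.
4: 3, 1, 2 → 3
3: 1, 2 → 2
1: 0
2: 0
Total: 3 + 2 + 0 + 0 = 5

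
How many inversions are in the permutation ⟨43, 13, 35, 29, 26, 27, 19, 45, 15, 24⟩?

28 inversions

Sweep left to right; for each value list the smaller values that follow it:
43: 8
13: 0
35: 6
29: 5
26: 3
27: 3
19: 1
45: 2
15: 0
24: 0
Sum: 8 + 0 + 6 + 5 + 3 + 3 + 1 + 2 + 0 + 0 = 28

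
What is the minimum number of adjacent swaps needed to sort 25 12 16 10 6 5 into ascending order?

The minimum number of adjacent swaps to sort an array equals its inversion count, since every such swap removes exactly one inversion.
Count inversions — for each element, later elements that are smaller:
25: 12, 16, 10, 6, 5 → 5
12: 10, 6, 5 → 3
16: 10, 6, 5 → 3
10: 6, 5 → 2
6: 5 → 1
5: none → 0
Total inversions: 5 + 3 + 3 + 2 + 1 + 0 = 14

14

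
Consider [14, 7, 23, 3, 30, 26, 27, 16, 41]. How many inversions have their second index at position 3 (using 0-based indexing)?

3

The element at index 3 is 3.
Elements before it: 14, 7, 23
Those larger than 3: 14, 7, 23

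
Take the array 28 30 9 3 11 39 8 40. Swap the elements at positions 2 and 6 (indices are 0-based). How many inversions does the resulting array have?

Positions 2 and 6 hold 9 and 8; after swapping, the array is [28, 30, 8, 3, 11, 39, 9, 40].
Count, for each position, how many later elements it exceeds:
28: 4
30: 4
8: 1
3: 0
11: 1
39: 1
9: 0
40: 0
Sum: 4 + 4 + 1 + 0 + 1 + 1 + 0 + 0 = 11

Inversions: 11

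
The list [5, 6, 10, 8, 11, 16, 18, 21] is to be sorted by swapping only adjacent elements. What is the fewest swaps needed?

1

Each adjacent swap fixes exactly one inversion, so the minimum swap count equals the number of inversions.
Count inversions — for each element, later elements that are smaller:
5: none → 0
6: none → 0
10: 8 → 1
8: none → 0
11: none → 0
16: none → 0
18: none → 0
21: none → 0
Total inversions: 0 + 0 + 1 + 0 + 0 + 0 + 0 + 0 = 1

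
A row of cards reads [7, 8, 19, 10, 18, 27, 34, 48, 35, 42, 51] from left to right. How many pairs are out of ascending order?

4 out-of-order pairs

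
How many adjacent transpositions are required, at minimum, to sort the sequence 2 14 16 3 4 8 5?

Minimum adjacent swaps = number of inversions (each swap of adjacent out-of-order elements removes one inversion and no swap can remove more).
Count inversions — for each element, later elements that are smaller:
2: none → 0
14: 3, 4, 8, 5 → 4
16: 3, 4, 8, 5 → 4
3: none → 0
4: none → 0
8: 5 → 1
5: none → 0
Total inversions: 0 + 4 + 4 + 0 + 0 + 1 + 0 = 9

9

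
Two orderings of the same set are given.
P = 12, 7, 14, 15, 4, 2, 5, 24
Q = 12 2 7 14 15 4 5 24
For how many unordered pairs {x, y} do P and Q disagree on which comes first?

4 disagreeing pairs

Assign each item its position (1..8) in the first ordering, then rewrite the second ordering as that position sequence:
positions: 12→1, 7→2, 14→3, 15→4, 4→5, 2→6, 5→7, 24→8
second ordering as positions: [1, 6, 2, 3, 4, 5, 7, 8]
Discordant pairs = inversions in this position sequence.
1: 0
6: 2, 3, 4, 5 → 4
2: 0
3: 0
4: 0
5: 0
7: 0
8: 0
Total: 0 + 4 + 0 + 0 + 0 + 0 + 0 + 0 = 4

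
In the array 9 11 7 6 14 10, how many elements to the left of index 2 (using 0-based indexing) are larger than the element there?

2

The element at index 2 is 7.
Elements before it: 9, 11
Those larger than 7: 9, 11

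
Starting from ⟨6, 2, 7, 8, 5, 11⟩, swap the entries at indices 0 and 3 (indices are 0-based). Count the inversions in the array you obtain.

Positions 0 and 3 hold 6 and 8; after swapping, the array is [8, 2, 7, 6, 5, 11].
Sweep left to right; for each value list the smaller values that follow it:
8: 4
2: 0
7: 2
6: 1
5: 0
11: 0
Sum: 4 + 0 + 2 + 1 + 0 + 0 = 7

7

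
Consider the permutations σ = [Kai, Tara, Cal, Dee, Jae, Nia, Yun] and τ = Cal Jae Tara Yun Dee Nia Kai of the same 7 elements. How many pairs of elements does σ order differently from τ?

11 discordant pairs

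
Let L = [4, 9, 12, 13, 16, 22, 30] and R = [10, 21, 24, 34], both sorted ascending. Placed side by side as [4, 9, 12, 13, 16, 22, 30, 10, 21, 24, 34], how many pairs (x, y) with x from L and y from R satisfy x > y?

For each element r of the right run, count left-run elements greater than r:
r = 10: 12, 13, 16, 22, 30 → 5
r = 21: 22, 30 → 2
r = 24: 30 → 1
r = 34: none → 0
Cross-inversions: 5 + 2 + 1 + 0 = 8

8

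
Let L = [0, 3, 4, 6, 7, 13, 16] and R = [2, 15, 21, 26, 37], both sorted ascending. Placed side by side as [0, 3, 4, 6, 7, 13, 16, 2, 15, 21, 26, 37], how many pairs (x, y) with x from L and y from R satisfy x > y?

7

For each element r of the right run, count left-run elements greater than r:
r = 2: 3, 4, 6, 7, 13, 16 → 6
r = 15: 16 → 1
r = 21: none → 0
r = 26: none → 0
r = 37: none → 0
Cross-inversions: 6 + 1 + 0 + 0 + 0 = 7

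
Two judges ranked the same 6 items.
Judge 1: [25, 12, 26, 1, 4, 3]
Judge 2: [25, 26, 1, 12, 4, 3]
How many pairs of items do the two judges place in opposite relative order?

2 discordant pairs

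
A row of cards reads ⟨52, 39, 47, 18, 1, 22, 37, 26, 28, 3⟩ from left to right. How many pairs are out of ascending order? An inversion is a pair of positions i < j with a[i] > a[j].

Sweep left to right; for each value list the smaller values that follow it:
52 → 39, 47, 18, 1, 22, 37, 26, 28, 3 → 9
39 → 18, 1, 22, 37, 26, 28, 3 → 7
47 → 18, 1, 22, 37, 26, 28, 3 → 7
18 → 1, 3 → 2
1 → none → 0
22 → 3 → 1
37 → 26, 28, 3 → 3
26 → 3 → 1
28 → 3 → 1
3 → none → 0
Sum: 9 + 7 + 7 + 2 + 0 + 1 + 3 + 1 + 1 + 0 = 31

31 inversions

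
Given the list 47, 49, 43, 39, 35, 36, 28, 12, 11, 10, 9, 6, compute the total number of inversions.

Count, for each position, how many later elements it exceeds:
47: 10
49: 10
43: 9
39: 8
35: 6
36: 6
28: 5
12: 4
11: 3
10: 2
9: 1
6: 0
Sum: 10 + 10 + 9 + 8 + 6 + 6 + 5 + 4 + 3 + 2 + 1 + 0 = 64

64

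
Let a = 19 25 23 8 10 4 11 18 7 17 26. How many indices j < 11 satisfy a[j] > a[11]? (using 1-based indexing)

0

The element at index 11 is 26.
Elements before it: 19, 25, 23, 8, 10, 4, 11, 18, 7, 17
None of them are larger than 26.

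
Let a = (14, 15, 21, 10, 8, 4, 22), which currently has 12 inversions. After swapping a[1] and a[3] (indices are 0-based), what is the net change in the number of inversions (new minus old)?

-1

Positions 1 and 3 hold 15 and 10; after swapping, the array is [14, 10, 21, 15, 8, 4, 22].
Count, for each position, how many later elements it exceeds:
14 → 10, 8, 4 → 3
10 → 8, 4 → 2
21 → 15, 8, 4 → 3
15 → 8, 4 → 2
8 → 4 → 1
4 → none → 0
22 → none → 0
Sum: 3 + 2 + 3 + 2 + 1 + 0 + 0 = 11
Change: 11 − 12 = -1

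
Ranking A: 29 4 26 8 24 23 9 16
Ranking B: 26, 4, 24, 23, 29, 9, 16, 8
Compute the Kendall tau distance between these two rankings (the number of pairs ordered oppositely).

9

Assign each item its position (1..8) in the first ordering, then rewrite the second ordering as that position sequence:
positions: 29→1, 4→2, 26→3, 8→4, 24→5, 23→6, 9→7, 16→8
second ordering as positions: [3, 2, 5, 6, 1, 7, 8, 4]
Discordant pairs = inversions in this position sequence.
3: 2, 1 → 2
2: 1 → 1
5: 1, 4 → 2
6: 1, 4 → 2
1: 0
7: 4 → 1
8: 4 → 1
4: 0
Total: 2 + 1 + 2 + 2 + 0 + 1 + 1 + 0 = 9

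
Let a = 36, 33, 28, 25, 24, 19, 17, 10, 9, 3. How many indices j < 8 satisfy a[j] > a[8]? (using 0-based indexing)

8

The element at index 8 is 9.
Elements before it: 36, 33, 28, 25, 24, 19, 17, 10
Those larger than 9: 36, 33, 28, 25, 24, 19, 17, 10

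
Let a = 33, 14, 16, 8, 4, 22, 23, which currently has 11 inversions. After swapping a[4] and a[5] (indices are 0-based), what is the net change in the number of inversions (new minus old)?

+1

Positions 4 and 5 hold 4 and 22; after swapping, the array is [33, 14, 16, 8, 22, 4, 23].
Element-by-element contributions:
33 → 14, 16, 8, 22, 4, 23 → 6
14 → 8, 4 → 2
16 → 8, 4 → 2
8 → 4 → 1
22 → 4 → 1
4 → none → 0
23 → none → 0
Sum: 6 + 2 + 2 + 1 + 1 + 0 + 0 = 12
Change: 12 − 11 = +1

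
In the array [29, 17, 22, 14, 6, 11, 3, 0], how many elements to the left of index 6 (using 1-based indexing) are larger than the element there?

The element at index 6 is 11.
Elements before it: 29, 17, 22, 14, 6
Those larger than 11: 29, 17, 22, 14

4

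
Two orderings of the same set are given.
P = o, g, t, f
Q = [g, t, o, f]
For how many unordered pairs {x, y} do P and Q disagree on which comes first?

2 disagreeing pairs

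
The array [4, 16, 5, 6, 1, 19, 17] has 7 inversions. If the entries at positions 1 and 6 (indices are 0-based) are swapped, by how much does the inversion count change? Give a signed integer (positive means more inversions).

Positions 1 and 6 hold 16 and 17; after swapping, the array is [4, 17, 5, 6, 1, 19, 16].
Element-by-element contributions:
4: 1
17: 4
5: 1
6: 1
1: 0
19: 1
16: 0
Sum: 1 + 4 + 1 + 1 + 0 + 1 + 0 = 8
Change: 8 − 7 = +1

+1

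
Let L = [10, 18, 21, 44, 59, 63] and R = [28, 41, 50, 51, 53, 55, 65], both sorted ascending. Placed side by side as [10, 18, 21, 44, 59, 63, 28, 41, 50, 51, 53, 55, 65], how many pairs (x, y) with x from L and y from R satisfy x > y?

14

Take each right-half value and tally the left-half values above it:
r = 28: 44, 59, 63 → 3
r = 41: 44, 59, 63 → 3
r = 50: 59, 63 → 2
r = 51: 59, 63 → 2
r = 53: 59, 63 → 2
r = 55: 59, 63 → 2
r = 65: none → 0
Cross-inversions: 3 + 3 + 2 + 2 + 2 + 2 + 0 = 14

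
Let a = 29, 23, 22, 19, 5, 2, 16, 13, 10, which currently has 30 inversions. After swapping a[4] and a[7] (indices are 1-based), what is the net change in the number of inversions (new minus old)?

-1

Positions 4 and 7 hold 19 and 16; after swapping, the array is [29, 23, 22, 16, 5, 2, 19, 13, 10].
Element-by-element contributions:
29 → 23, 22, 16, 5, 2, 19, 13, 10 → 8
23 → 22, 16, 5, 2, 19, 13, 10 → 7
22 → 16, 5, 2, 19, 13, 10 → 6
16 → 5, 2, 13, 10 → 4
5 → 2 → 1
2 → none → 0
19 → 13, 10 → 2
13 → 10 → 1
10 → none → 0
Sum: 8 + 7 + 6 + 4 + 1 + 0 + 2 + 1 + 0 = 29
Change: 29 − 30 = -1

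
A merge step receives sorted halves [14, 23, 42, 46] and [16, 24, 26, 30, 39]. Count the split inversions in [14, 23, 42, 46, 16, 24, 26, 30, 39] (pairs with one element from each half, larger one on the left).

Count, for every r in R, how many entries of L exceed r:
r = 16: 23, 42, 46 → 3
r = 24: 42, 46 → 2
r = 26: 42, 46 → 2
r = 30: 42, 46 → 2
r = 39: 42, 46 → 2
Cross-inversions: 3 + 2 + 2 + 2 + 2 = 11

Cross-inversions: 11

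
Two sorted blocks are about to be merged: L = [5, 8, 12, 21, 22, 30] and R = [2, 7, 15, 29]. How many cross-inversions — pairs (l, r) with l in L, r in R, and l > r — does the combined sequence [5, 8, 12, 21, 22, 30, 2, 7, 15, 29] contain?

Take each right-half value and tally the left-half values above it:
r = 2: 5, 8, 12, 21, 22, 30 → 6
r = 7: 8, 12, 21, 22, 30 → 5
r = 15: 21, 22, 30 → 3
r = 29: 30 → 1
Cross-inversions: 6 + 5 + 3 + 1 = 15

15 split inversions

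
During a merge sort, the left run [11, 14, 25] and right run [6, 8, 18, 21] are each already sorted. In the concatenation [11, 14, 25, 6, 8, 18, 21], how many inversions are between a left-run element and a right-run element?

There are 8 cross-inversions.

Count, for every r in R, how many entries of L exceed r:
r = 6: 11, 14, 25 → 3
r = 8: 11, 14, 25 → 3
r = 18: 25 → 1
r = 21: 25 → 1
Cross-inversions: 3 + 3 + 1 + 1 = 8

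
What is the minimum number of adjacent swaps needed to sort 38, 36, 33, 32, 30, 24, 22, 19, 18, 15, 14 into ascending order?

Each adjacent swap fixes exactly one inversion, so the minimum swap count equals the number of inversions.
Count inversions — for each element, later elements that are smaller:
38: 36, 33, 32, 30, 24, 22, 19, 18, 15, 14 → 10
36: 33, 32, 30, 24, 22, 19, 18, 15, 14 → 9
33: 32, 30, 24, 22, 19, 18, 15, 14 → 8
32: 30, 24, 22, 19, 18, 15, 14 → 7
30: 24, 22, 19, 18, 15, 14 → 6
24: 22, 19, 18, 15, 14 → 5
22: 19, 18, 15, 14 → 4
19: 18, 15, 14 → 3
18: 15, 14 → 2
15: 14 → 1
14: none → 0
Total inversions: 10 + 9 + 8 + 7 + 6 + 5 + 4 + 3 + 2 + 1 + 0 = 55

55 adjacent swaps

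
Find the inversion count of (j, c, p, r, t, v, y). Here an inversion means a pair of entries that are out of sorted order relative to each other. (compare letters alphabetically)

Listing every pair i<j with a[i]>a[j] (using 0-based positions):
(0,1): j > c
That's 1 pair.

1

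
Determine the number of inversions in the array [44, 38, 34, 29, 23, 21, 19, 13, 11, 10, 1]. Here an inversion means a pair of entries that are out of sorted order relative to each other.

Count, for each position, how many later elements it exceeds:
44 → 38, 34, 29, 23, 21, 19, 13, 11, 10, 1 → 10
38 → 34, 29, 23, 21, 19, 13, 11, 10, 1 → 9
34 → 29, 23, 21, 19, 13, 11, 10, 1 → 8
29 → 23, 21, 19, 13, 11, 10, 1 → 7
23 → 21, 19, 13, 11, 10, 1 → 6
21 → 19, 13, 11, 10, 1 → 5
19 → 13, 11, 10, 1 → 4
13 → 11, 10, 1 → 3
11 → 10, 1 → 2
10 → 1 → 1
1 → none → 0
Sum: 10 + 9 + 8 + 7 + 6 + 5 + 4 + 3 + 2 + 1 + 0 = 55

55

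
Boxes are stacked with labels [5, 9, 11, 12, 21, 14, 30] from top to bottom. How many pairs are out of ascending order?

There is 1 inversion.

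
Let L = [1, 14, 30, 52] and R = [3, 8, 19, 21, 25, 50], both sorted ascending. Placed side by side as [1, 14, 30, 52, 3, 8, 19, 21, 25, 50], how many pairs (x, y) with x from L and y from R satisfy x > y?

For each element r of the right run, count left-run elements greater than r:
r = 3: 14, 30, 52 → 3
r = 8: 14, 30, 52 → 3
r = 19: 30, 52 → 2
r = 21: 30, 52 → 2
r = 25: 30, 52 → 2
r = 50: 52 → 1
Cross-inversions: 3 + 3 + 2 + 2 + 2 + 1 = 13

13 cross-inversions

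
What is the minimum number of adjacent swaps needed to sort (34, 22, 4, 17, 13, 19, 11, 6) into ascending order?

Each adjacent swap fixes exactly one inversion, so the minimum swap count equals the number of inversions.
Count inversions — for each element, later elements that are smaller:
34: 22, 4, 17, 13, 19, 11, 6 → 7
22: 4, 17, 13, 19, 11, 6 → 6
4: none → 0
17: 13, 11, 6 → 3
13: 11, 6 → 2
19: 11, 6 → 2
11: 6 → 1
6: none → 0
Total inversions: 7 + 6 + 0 + 3 + 2 + 2 + 1 + 0 = 21

21 adjacent swaps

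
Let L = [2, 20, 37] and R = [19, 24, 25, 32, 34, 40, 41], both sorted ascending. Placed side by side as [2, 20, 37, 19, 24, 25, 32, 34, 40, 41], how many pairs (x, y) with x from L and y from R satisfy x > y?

6

Take each right-half value and tally the left-half values above it:
r = 19: 20, 37 → 2
r = 24: 37 → 1
r = 25: 37 → 1
r = 32: 37 → 1
r = 34: 37 → 1
r = 40: none → 0
r = 41: none → 0
Cross-inversions: 2 + 1 + 1 + 1 + 1 + 0 + 0 = 6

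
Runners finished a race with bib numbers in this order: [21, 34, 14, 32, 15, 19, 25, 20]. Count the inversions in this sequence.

Inversions: 15

Sweep left to right; for each value list the smaller values that follow it:
21: 4
34: 6
14: 0
32: 4
15: 0
19: 0
25: 1
20: 0
Sum: 4 + 6 + 0 + 4 + 0 + 0 + 1 + 0 = 15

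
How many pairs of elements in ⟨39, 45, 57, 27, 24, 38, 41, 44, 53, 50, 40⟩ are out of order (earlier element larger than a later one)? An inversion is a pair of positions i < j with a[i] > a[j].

23 inversions

Element-by-element contributions:
39: 3
45: 6
57: 8
27: 1
24: 0
38: 0
41: 1
44: 1
53: 2
50: 1
40: 0
Sum: 3 + 6 + 8 + 1 + 0 + 0 + 1 + 1 + 2 + 1 + 0 = 23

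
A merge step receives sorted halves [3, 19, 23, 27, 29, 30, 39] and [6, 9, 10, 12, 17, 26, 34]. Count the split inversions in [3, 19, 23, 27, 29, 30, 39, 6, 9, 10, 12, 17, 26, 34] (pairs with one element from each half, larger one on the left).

For each element r of the right run, count left-run elements greater than r:
r = 6: 19, 23, 27, 29, 30, 39 → 6
r = 9: 19, 23, 27, 29, 30, 39 → 6
r = 10: 19, 23, 27, 29, 30, 39 → 6
r = 12: 19, 23, 27, 29, 30, 39 → 6
r = 17: 19, 23, 27, 29, 30, 39 → 6
r = 26: 27, 29, 30, 39 → 4
r = 34: 39 → 1
Cross-inversions: 6 + 6 + 6 + 6 + 6 + 4 + 1 = 35

There are 35 cross-inversions.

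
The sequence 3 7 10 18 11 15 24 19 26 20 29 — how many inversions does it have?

There are 5 inversions.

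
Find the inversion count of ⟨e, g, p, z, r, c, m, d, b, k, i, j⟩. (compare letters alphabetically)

37

Count, for each position, how many later elements it exceeds:
e → c, d, b → 3
g → c, d, b → 3
p → c, m, d, b, k, i, j → 7
z → r, c, m, d, b, k, i, j → 8
r → c, m, d, b, k, i, j → 7
c → b → 1
m → d, b, k, i, j → 5
d → b → 1
b → none → 0
k → i, j → 2
i → none → 0
j → none → 0
Sum: 3 + 3 + 7 + 8 + 7 + 1 + 5 + 1 + 0 + 2 + 0 + 0 = 37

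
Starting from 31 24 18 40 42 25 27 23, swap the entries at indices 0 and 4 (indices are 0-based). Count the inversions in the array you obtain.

18

Positions 0 and 4 hold 31 and 42; after swapping, the array is [42, 24, 18, 40, 31, 25, 27, 23].
Count, for each position, how many later elements it exceeds:
42: 7
24: 2
18: 0
40: 4
31: 3
25: 1
27: 1
23: 0
Sum: 7 + 2 + 0 + 4 + 3 + 1 + 1 + 0 = 18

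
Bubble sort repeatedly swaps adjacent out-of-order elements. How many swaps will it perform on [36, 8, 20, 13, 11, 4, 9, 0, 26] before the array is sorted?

24 swaps

Each adjacent swap fixes exactly one inversion, so the minimum swap count equals the number of inversions.
Count inversions — for each element, later elements that are smaller:
36: 8, 20, 13, 11, 4, 9, 0, 26 → 8
8: 4, 0 → 2
20: 13, 11, 4, 9, 0 → 5
13: 11, 4, 9, 0 → 4
11: 4, 9, 0 → 3
4: 0 → 1
9: 0 → 1
0: none → 0
26: none → 0
Total inversions: 8 + 2 + 5 + 4 + 3 + 1 + 1 + 0 + 0 = 24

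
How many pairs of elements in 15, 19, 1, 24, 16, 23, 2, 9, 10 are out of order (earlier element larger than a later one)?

Count, for each position, how many later elements it exceeds:
15 → 1, 2, 9, 10 → 4
19 → 1, 16, 2, 9, 10 → 5
1 → none → 0
24 → 16, 23, 2, 9, 10 → 5
16 → 2, 9, 10 → 3
23 → 2, 9, 10 → 3
2 → none → 0
9 → none → 0
10 → none → 0
Sum: 4 + 5 + 0 + 5 + 3 + 3 + 0 + 0 + 0 = 20

20 inversions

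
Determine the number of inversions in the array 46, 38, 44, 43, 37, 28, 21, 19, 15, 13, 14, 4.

63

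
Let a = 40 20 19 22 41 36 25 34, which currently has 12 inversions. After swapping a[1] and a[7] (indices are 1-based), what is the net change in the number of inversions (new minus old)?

-3

Positions 1 and 7 hold 40 and 25; after swapping, the array is [25, 20, 19, 22, 41, 36, 40, 34].
Element-by-element contributions:
25 → 20, 19, 22 → 3
20 → 19 → 1
19 → none → 0
22 → none → 0
41 → 36, 40, 34 → 3
36 → 34 → 1
40 → 34 → 1
34 → none → 0
Sum: 3 + 1 + 0 + 0 + 3 + 1 + 1 + 0 = 9
Change: 9 − 12 = -3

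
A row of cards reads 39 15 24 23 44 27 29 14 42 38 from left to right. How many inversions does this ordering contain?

19

Element-by-element contributions:
39: 7
15: 1
24: 2
23: 1
44: 5
27: 1
29: 1
14: 0
42: 1
38: 0
Sum: 7 + 1 + 2 + 1 + 5 + 1 + 1 + 0 + 1 + 0 = 19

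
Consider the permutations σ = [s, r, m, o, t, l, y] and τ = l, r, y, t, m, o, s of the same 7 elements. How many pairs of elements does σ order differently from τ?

Assign each item its position (1..7) in the first ordering, then rewrite the second ordering as that position sequence:
positions: s→1, r→2, m→3, o→4, t→5, l→6, y→7
second ordering as positions: [6, 2, 7, 5, 3, 4, 1]
Discordant pairs = inversions in this position sequence.
6: 2, 5, 3, 4, 1 → 5
2: 1 → 1
7: 5, 3, 4, 1 → 4
5: 3, 4, 1 → 3
3: 1 → 1
4: 1 → 1
1: 0
Total: 5 + 1 + 4 + 3 + 1 + 1 + 0 = 15

15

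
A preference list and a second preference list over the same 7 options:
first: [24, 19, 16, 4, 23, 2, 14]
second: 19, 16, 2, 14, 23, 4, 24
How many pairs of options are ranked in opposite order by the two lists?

11 pairs

Assign each item its position (1..7) in the first ordering, then rewrite the second ordering as that position sequence:
positions: 24→1, 19→2, 16→3, 4→4, 23→5, 2→6, 14→7
second ordering as positions: [2, 3, 6, 7, 5, 4, 1]
Discordant pairs = inversions in this position sequence.
2: 1 → 1
3: 1 → 1
6: 5, 4, 1 → 3
7: 5, 4, 1 → 3
5: 4, 1 → 2
4: 1 → 1
1: 0
Total: 1 + 1 + 3 + 3 + 2 + 1 + 0 = 11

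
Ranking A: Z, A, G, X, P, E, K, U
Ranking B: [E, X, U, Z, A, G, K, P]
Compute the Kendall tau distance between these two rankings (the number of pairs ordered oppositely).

14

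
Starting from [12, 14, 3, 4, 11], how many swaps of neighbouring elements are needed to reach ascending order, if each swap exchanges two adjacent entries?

There are 6 swaps.

Each adjacent swap fixes exactly one inversion, so the minimum swap count equals the number of inversions.
Count inversions — for each element, later elements that are smaller:
12: 3, 4, 11 → 3
14: 3, 4, 11 → 3
3: none → 0
4: none → 0
11: none → 0
Total inversions: 3 + 3 + 0 + 0 + 0 = 6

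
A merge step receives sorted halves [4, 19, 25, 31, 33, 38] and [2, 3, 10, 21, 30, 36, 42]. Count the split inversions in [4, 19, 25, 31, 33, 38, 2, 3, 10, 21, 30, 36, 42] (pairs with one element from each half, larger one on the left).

For each element r of the right run, count left-run elements greater than r:
r = 2: 4, 19, 25, 31, 33, 38 → 6
r = 3: 4, 19, 25, 31, 33, 38 → 6
r = 10: 19, 25, 31, 33, 38 → 5
r = 21: 25, 31, 33, 38 → 4
r = 30: 31, 33, 38 → 3
r = 36: 38 → 1
r = 42: none → 0
Cross-inversions: 6 + 6 + 5 + 4 + 3 + 1 + 0 = 25

There are 25 split inversions.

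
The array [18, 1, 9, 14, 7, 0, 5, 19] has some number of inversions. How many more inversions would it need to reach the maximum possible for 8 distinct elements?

Maximum inversions for 8 distinct elements is C(8, 2) = 8·7/2 = 28.
Current inversions — for each element, count later smaller elements:
18: 6
1: 1
9: 3
14: 3
7: 2
0: 0
5: 0
19: 0
Current total: 6 + 1 + 3 + 3 + 2 + 0 + 0 + 0 = 15
Shortfall: 28 − 15 = 13

13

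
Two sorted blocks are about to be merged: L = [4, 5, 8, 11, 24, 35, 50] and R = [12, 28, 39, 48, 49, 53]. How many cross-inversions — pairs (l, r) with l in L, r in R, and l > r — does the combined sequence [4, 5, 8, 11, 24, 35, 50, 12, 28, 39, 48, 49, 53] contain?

8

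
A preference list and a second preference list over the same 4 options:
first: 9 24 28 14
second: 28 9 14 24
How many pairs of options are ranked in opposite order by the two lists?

3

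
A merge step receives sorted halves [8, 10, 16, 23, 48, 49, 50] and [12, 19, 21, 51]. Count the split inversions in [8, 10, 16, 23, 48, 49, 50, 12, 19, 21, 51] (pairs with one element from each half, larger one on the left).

Cross-inversions: 13

Count, for every r in R, how many entries of L exceed r:
r = 12: 16, 23, 48, 49, 50 → 5
r = 19: 23, 48, 49, 50 → 4
r = 21: 23, 48, 49, 50 → 4
r = 51: none → 0
Cross-inversions: 5 + 4 + 4 + 0 = 13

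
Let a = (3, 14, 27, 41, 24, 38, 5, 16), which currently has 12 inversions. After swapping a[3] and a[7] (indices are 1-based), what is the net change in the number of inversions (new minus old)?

-3

Positions 3 and 7 hold 27 and 5; after swapping, the array is [3, 14, 5, 41, 24, 38, 27, 16].
Sweep left to right; for each value list the smaller values that follow it:
3 → none → 0
14 → 5 → 1
5 → none → 0
41 → 24, 38, 27, 16 → 4
24 → 16 → 1
38 → 27, 16 → 2
27 → 16 → 1
16 → none → 0
Sum: 0 + 1 + 0 + 4 + 1 + 2 + 1 + 0 = 9
Change: 9 − 12 = -3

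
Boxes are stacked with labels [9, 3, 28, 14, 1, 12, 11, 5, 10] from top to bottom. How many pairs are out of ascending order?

20 inversions

Sweep left to right; for each value list the smaller values that follow it:
9: 3
3: 1
28: 6
14: 5
1: 0
12: 3
11: 2
5: 0
10: 0
Sum: 3 + 1 + 6 + 5 + 0 + 3 + 2 + 0 + 0 = 20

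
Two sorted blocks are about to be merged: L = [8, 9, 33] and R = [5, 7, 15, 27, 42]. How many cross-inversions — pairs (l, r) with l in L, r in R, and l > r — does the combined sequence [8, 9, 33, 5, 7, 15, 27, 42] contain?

8 cross-inversions

For each element r of the right run, count left-run elements greater than r:
r = 5: 8, 9, 33 → 3
r = 7: 8, 9, 33 → 3
r = 15: 33 → 1
r = 27: 33 → 1
r = 42: none → 0
Cross-inversions: 3 + 3 + 1 + 1 + 0 = 8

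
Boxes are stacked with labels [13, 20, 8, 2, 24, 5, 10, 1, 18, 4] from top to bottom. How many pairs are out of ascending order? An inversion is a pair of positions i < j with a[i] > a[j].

28 out-of-order pairs

Element-by-element contributions:
13 → 8, 2, 5, 10, 1, 4 → 6
20 → 8, 2, 5, 10, 1, 18, 4 → 7
8 → 2, 5, 1, 4 → 4
2 → 1 → 1
24 → 5, 10, 1, 18, 4 → 5
5 → 1, 4 → 2
10 → 1, 4 → 2
1 → none → 0
18 → 4 → 1
4 → none → 0
Sum: 6 + 7 + 4 + 1 + 5 + 2 + 2 + 0 + 1 + 0 = 28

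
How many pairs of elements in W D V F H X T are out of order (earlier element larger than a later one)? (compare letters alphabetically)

Inversion pairs (indices are 1-based):
(1,2): W > D
(1,3): W > V
(1,4): W > F
(1,5): W > H
(1,7): W > T
(3,4): V > F
(3,5): V > H
(3,7): V > T
(6,7): X > T
That's 9 pairs.

9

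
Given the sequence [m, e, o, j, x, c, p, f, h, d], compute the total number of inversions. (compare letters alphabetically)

There are 27 out-of-order pairs.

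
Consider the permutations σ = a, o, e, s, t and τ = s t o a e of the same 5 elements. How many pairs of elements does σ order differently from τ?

Assign each item its position (1..5) in the first ordering, then rewrite the second ordering as that position sequence:
positions: a→1, o→2, e→3, s→4, t→5
second ordering as positions: [4, 5, 2, 1, 3]
Discordant pairs = inversions in this position sequence.
4: 2, 1, 3 → 3
5: 2, 1, 3 → 3
2: 1 → 1
1: 0
3: 0
Total: 3 + 3 + 1 + 0 + 0 = 7

7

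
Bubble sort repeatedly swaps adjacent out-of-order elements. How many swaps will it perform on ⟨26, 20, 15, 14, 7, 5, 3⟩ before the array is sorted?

21

Minimum adjacent swaps = number of inversions (each swap of adjacent out-of-order elements removes one inversion and no swap can remove more).
Count inversions — for each element, later elements that are smaller:
26: 20, 15, 14, 7, 5, 3 → 6
20: 15, 14, 7, 5, 3 → 5
15: 14, 7, 5, 3 → 4
14: 7, 5, 3 → 3
7: 5, 3 → 2
5: 3 → 1
3: none → 0
Total inversions: 6 + 5 + 4 + 3 + 2 + 1 + 0 = 21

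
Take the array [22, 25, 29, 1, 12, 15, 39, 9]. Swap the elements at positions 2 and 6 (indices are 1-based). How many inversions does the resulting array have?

14 inversions

Positions 2 and 6 hold 25 and 15; after swapping, the array is [22, 15, 29, 1, 12, 25, 39, 9].
Sweep left to right; for each value list the smaller values that follow it:
22 → 15, 1, 12, 9 → 4
15 → 1, 12, 9 → 3
29 → 1, 12, 25, 9 → 4
1 → none → 0
12 → 9 → 1
25 → 9 → 1
39 → 9 → 1
9 → none → 0
Sum: 4 + 3 + 4 + 0 + 1 + 1 + 1 + 0 = 14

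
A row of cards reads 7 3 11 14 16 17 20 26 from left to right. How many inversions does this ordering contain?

For each element, count later entries that are smaller:
7: 1
3: 0
11: 0
14: 0
16: 0
17: 0
20: 0
26: 0
Sum: 1 + 0 + 0 + 0 + 0 + 0 + 0 + 0 = 1

1 out-of-order pair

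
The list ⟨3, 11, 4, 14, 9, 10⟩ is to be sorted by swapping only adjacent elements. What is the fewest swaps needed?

Minimum adjacent swaps = number of inversions (each swap of adjacent out-of-order elements removes one inversion and no swap can remove more).
Count inversions — for each element, later elements that are smaller:
3: none → 0
11: 4, 9, 10 → 3
4: none → 0
14: 9, 10 → 2
9: none → 0
10: none → 0
Total inversions: 0 + 3 + 0 + 2 + 0 + 0 = 5

5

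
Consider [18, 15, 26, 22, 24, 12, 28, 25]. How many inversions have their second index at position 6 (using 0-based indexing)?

0

The element at index 6 is 28.
Elements before it: 18, 15, 26, 22, 24, 12
None of them are larger than 28.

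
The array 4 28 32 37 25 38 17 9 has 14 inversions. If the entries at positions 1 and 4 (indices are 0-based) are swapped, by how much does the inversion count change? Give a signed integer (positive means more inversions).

-1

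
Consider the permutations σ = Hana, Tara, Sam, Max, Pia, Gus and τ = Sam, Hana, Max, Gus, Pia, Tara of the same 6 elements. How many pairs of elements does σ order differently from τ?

Assign each item its position (1..6) in the first ordering, then rewrite the second ordering as that position sequence:
positions: Hana→1, Tara→2, Sam→3, Max→4, Pia→5, Gus→6
second ordering as positions: [3, 1, 4, 6, 5, 2]
Discordant pairs = inversions in this position sequence.
3: 1, 2 → 2
1: 0
4: 2 → 1
6: 5, 2 → 2
5: 2 → 1
2: 0
Total: 2 + 0 + 1 + 2 + 1 + 0 = 6

There are 6 discordant pairs.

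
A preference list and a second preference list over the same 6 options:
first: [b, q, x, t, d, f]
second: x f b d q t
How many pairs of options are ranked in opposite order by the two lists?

8

Assign each item its position (1..6) in the first ordering, then rewrite the second ordering as that position sequence:
positions: b→1, q→2, x→3, t→4, d→5, f→6
second ordering as positions: [3, 6, 1, 5, 2, 4]
Discordant pairs = inversions in this position sequence.
3: 1, 2 → 2
6: 1, 5, 2, 4 → 4
1: 0
5: 2, 4 → 2
2: 0
4: 0
Total: 2 + 4 + 0 + 2 + 0 + 0 = 8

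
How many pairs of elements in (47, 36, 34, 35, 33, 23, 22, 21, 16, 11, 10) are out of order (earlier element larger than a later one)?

Sweep left to right; for each value list the smaller values that follow it:
47 → 36, 34, 35, 33, 23, 22, 21, 16, 11, 10 → 10
36 → 34, 35, 33, 23, 22, 21, 16, 11, 10 → 9
34 → 33, 23, 22, 21, 16, 11, 10 → 7
35 → 33, 23, 22, 21, 16, 11, 10 → 7
33 → 23, 22, 21, 16, 11, 10 → 6
23 → 22, 21, 16, 11, 10 → 5
22 → 21, 16, 11, 10 → 4
21 → 16, 11, 10 → 3
16 → 11, 10 → 2
11 → 10 → 1
10 → none → 0
Sum: 10 + 9 + 7 + 7 + 6 + 5 + 4 + 3 + 2 + 1 + 0 = 54

54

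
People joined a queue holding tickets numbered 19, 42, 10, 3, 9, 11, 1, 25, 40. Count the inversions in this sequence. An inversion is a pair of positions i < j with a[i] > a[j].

18

Count, for each position, how many later elements it exceeds:
19 → 10, 3, 9, 11, 1 → 5
42 → 10, 3, 9, 11, 1, 25, 40 → 7
10 → 3, 9, 1 → 3
3 → 1 → 1
9 → 1 → 1
11 → 1 → 1
1 → none → 0
25 → none → 0
40 → none → 0
Sum: 5 + 7 + 3 + 1 + 1 + 1 + 0 + 0 + 0 = 18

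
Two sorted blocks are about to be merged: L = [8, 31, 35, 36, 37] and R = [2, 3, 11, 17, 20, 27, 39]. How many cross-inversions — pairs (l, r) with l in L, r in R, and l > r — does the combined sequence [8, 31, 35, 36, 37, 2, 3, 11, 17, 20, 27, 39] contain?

For each element r of the right run, count left-run elements greater than r:
r = 2: 8, 31, 35, 36, 37 → 5
r = 3: 8, 31, 35, 36, 37 → 5
r = 11: 31, 35, 36, 37 → 4
r = 17: 31, 35, 36, 37 → 4
r = 20: 31, 35, 36, 37 → 4
r = 27: 31, 35, 36, 37 → 4
r = 39: none → 0
Cross-inversions: 5 + 5 + 4 + 4 + 4 + 4 + 0 = 26

26 split inversions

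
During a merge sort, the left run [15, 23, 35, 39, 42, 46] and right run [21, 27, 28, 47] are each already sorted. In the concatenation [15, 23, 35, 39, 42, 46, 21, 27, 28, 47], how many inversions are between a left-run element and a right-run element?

For each element r of the right run, count left-run elements greater than r:
r = 21: 23, 35, 39, 42, 46 → 5
r = 27: 35, 39, 42, 46 → 4
r = 28: 35, 39, 42, 46 → 4
r = 47: none → 0
Cross-inversions: 5 + 4 + 4 + 0 = 13

13 cross-inversions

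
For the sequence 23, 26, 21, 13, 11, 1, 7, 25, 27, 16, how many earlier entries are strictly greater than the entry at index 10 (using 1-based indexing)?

5

The element at index 10 is 16.
Elements before it: 23, 26, 21, 13, 11, 1, 7, 25, 27
Those larger than 16: 23, 26, 21, 25, 27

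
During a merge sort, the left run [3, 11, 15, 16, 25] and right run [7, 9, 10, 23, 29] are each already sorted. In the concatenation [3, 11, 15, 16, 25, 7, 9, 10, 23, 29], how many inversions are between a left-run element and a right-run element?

Split inversions: 13

Take each right-half value and tally the left-half values above it:
r = 7: 11, 15, 16, 25 → 4
r = 9: 11, 15, 16, 25 → 4
r = 10: 11, 15, 16, 25 → 4
r = 23: 25 → 1
r = 29: none → 0
Cross-inversions: 4 + 4 + 4 + 1 + 0 = 13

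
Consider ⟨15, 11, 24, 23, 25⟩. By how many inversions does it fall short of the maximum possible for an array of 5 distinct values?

8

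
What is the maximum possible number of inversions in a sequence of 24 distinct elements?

276

The maximum occurs when the array is in strictly decreasing order: every one of the C(24, 2) pairs is inverted.
C(24, 2) = 24·23/2 = 276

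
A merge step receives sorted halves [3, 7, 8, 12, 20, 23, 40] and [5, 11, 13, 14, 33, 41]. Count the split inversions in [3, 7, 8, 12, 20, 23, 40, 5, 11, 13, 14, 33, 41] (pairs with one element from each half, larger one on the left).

There are 17 split inversions.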